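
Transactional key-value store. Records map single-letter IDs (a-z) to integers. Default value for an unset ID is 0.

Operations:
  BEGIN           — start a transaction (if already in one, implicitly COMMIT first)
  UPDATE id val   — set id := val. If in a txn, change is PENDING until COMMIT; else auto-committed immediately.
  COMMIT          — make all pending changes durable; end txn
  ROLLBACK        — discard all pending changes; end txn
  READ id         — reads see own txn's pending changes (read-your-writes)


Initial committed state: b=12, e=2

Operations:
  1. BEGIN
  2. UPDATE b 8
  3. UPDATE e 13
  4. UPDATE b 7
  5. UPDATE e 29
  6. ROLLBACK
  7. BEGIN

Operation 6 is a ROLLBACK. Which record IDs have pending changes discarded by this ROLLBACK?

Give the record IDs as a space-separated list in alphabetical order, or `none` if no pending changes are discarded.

Answer: b e

Derivation:
Initial committed: {b=12, e=2}
Op 1: BEGIN: in_txn=True, pending={}
Op 2: UPDATE b=8 (pending; pending now {b=8})
Op 3: UPDATE e=13 (pending; pending now {b=8, e=13})
Op 4: UPDATE b=7 (pending; pending now {b=7, e=13})
Op 5: UPDATE e=29 (pending; pending now {b=7, e=29})
Op 6: ROLLBACK: discarded pending ['b', 'e']; in_txn=False
Op 7: BEGIN: in_txn=True, pending={}
ROLLBACK at op 6 discards: ['b', 'e']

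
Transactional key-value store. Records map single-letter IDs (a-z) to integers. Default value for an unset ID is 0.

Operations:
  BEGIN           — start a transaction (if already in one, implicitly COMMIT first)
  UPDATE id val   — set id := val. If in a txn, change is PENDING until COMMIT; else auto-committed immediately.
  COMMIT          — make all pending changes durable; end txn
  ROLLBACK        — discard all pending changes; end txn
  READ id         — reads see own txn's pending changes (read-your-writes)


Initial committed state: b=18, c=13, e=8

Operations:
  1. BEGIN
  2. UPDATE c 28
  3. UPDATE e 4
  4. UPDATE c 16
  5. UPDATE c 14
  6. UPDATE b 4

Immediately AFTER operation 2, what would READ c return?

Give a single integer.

Initial committed: {b=18, c=13, e=8}
Op 1: BEGIN: in_txn=True, pending={}
Op 2: UPDATE c=28 (pending; pending now {c=28})
After op 2: visible(c) = 28 (pending={c=28}, committed={b=18, c=13, e=8})

Answer: 28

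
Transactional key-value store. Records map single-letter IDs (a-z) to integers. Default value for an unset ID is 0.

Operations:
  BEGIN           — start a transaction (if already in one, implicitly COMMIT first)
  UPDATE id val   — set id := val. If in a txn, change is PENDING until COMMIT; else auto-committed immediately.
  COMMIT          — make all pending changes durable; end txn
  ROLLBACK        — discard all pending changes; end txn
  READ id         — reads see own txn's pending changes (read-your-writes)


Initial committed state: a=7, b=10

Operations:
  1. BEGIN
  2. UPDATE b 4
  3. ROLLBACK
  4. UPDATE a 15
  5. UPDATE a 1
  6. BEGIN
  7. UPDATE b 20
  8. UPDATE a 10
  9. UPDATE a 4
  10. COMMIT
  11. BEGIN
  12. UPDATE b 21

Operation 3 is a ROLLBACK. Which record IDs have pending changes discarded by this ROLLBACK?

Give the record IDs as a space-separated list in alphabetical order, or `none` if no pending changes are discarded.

Answer: b

Derivation:
Initial committed: {a=7, b=10}
Op 1: BEGIN: in_txn=True, pending={}
Op 2: UPDATE b=4 (pending; pending now {b=4})
Op 3: ROLLBACK: discarded pending ['b']; in_txn=False
Op 4: UPDATE a=15 (auto-commit; committed a=15)
Op 5: UPDATE a=1 (auto-commit; committed a=1)
Op 6: BEGIN: in_txn=True, pending={}
Op 7: UPDATE b=20 (pending; pending now {b=20})
Op 8: UPDATE a=10 (pending; pending now {a=10, b=20})
Op 9: UPDATE a=4 (pending; pending now {a=4, b=20})
Op 10: COMMIT: merged ['a', 'b'] into committed; committed now {a=4, b=20}
Op 11: BEGIN: in_txn=True, pending={}
Op 12: UPDATE b=21 (pending; pending now {b=21})
ROLLBACK at op 3 discards: ['b']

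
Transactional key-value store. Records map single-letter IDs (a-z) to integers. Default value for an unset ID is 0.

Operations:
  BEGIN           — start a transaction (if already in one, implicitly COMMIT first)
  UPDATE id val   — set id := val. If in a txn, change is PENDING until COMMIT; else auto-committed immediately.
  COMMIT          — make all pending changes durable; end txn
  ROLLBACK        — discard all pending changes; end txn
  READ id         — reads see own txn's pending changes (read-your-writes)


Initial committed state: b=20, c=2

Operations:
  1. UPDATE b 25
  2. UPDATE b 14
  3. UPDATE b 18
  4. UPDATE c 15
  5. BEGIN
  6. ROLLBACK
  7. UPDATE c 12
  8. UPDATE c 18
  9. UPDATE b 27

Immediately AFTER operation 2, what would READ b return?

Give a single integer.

Answer: 14

Derivation:
Initial committed: {b=20, c=2}
Op 1: UPDATE b=25 (auto-commit; committed b=25)
Op 2: UPDATE b=14 (auto-commit; committed b=14)
After op 2: visible(b) = 14 (pending={}, committed={b=14, c=2})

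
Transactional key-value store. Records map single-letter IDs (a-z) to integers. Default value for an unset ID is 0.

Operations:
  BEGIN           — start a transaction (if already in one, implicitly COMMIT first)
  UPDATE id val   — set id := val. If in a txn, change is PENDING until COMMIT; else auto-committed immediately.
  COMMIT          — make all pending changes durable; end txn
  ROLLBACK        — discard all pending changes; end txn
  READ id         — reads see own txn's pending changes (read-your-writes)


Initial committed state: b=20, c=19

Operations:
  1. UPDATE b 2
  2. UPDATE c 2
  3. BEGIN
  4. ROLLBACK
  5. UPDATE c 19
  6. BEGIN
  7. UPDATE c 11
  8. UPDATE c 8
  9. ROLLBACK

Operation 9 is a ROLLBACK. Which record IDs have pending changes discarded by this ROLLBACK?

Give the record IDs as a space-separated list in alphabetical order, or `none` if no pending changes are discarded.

Initial committed: {b=20, c=19}
Op 1: UPDATE b=2 (auto-commit; committed b=2)
Op 2: UPDATE c=2 (auto-commit; committed c=2)
Op 3: BEGIN: in_txn=True, pending={}
Op 4: ROLLBACK: discarded pending []; in_txn=False
Op 5: UPDATE c=19 (auto-commit; committed c=19)
Op 6: BEGIN: in_txn=True, pending={}
Op 7: UPDATE c=11 (pending; pending now {c=11})
Op 8: UPDATE c=8 (pending; pending now {c=8})
Op 9: ROLLBACK: discarded pending ['c']; in_txn=False
ROLLBACK at op 9 discards: ['c']

Answer: c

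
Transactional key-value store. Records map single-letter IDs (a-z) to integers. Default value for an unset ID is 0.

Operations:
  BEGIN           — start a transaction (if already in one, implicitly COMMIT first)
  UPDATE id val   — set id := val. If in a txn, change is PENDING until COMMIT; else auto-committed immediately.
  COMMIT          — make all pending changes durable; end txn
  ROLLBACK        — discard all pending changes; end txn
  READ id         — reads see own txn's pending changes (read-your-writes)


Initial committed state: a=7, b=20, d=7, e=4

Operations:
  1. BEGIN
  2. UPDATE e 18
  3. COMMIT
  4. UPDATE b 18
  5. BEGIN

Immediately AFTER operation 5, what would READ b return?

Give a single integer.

Answer: 18

Derivation:
Initial committed: {a=7, b=20, d=7, e=4}
Op 1: BEGIN: in_txn=True, pending={}
Op 2: UPDATE e=18 (pending; pending now {e=18})
Op 3: COMMIT: merged ['e'] into committed; committed now {a=7, b=20, d=7, e=18}
Op 4: UPDATE b=18 (auto-commit; committed b=18)
Op 5: BEGIN: in_txn=True, pending={}
After op 5: visible(b) = 18 (pending={}, committed={a=7, b=18, d=7, e=18})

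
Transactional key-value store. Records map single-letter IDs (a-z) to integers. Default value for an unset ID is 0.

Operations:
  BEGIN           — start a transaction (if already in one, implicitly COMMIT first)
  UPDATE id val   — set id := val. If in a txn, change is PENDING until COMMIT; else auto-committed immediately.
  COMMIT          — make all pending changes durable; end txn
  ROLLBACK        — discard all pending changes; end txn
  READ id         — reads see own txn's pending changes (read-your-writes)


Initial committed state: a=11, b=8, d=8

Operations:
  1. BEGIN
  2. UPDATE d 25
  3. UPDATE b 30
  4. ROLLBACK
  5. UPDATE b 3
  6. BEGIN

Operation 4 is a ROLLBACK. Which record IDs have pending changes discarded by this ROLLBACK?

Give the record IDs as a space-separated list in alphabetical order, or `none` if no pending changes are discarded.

Initial committed: {a=11, b=8, d=8}
Op 1: BEGIN: in_txn=True, pending={}
Op 2: UPDATE d=25 (pending; pending now {d=25})
Op 3: UPDATE b=30 (pending; pending now {b=30, d=25})
Op 4: ROLLBACK: discarded pending ['b', 'd']; in_txn=False
Op 5: UPDATE b=3 (auto-commit; committed b=3)
Op 6: BEGIN: in_txn=True, pending={}
ROLLBACK at op 4 discards: ['b', 'd']

Answer: b d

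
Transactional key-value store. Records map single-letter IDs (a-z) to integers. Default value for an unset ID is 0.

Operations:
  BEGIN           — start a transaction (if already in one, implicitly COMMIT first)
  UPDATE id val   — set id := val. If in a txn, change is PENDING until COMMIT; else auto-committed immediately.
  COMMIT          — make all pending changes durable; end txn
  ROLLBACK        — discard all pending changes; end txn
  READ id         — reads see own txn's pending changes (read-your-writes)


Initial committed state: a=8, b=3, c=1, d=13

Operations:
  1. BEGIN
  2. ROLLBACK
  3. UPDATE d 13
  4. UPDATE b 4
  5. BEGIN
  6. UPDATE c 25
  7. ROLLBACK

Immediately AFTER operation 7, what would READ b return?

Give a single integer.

Answer: 4

Derivation:
Initial committed: {a=8, b=3, c=1, d=13}
Op 1: BEGIN: in_txn=True, pending={}
Op 2: ROLLBACK: discarded pending []; in_txn=False
Op 3: UPDATE d=13 (auto-commit; committed d=13)
Op 4: UPDATE b=4 (auto-commit; committed b=4)
Op 5: BEGIN: in_txn=True, pending={}
Op 6: UPDATE c=25 (pending; pending now {c=25})
Op 7: ROLLBACK: discarded pending ['c']; in_txn=False
After op 7: visible(b) = 4 (pending={}, committed={a=8, b=4, c=1, d=13})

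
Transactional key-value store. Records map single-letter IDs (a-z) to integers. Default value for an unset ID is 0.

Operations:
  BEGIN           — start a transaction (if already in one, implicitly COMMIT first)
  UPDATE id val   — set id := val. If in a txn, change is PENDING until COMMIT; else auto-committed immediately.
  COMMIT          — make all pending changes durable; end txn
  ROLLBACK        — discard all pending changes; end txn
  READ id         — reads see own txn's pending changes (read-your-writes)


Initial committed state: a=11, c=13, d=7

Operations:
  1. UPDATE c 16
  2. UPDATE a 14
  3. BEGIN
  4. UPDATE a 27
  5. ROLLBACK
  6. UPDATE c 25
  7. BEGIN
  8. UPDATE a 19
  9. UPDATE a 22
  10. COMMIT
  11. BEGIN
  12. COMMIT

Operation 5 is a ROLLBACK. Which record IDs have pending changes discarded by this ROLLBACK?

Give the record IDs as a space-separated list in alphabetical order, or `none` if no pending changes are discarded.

Initial committed: {a=11, c=13, d=7}
Op 1: UPDATE c=16 (auto-commit; committed c=16)
Op 2: UPDATE a=14 (auto-commit; committed a=14)
Op 3: BEGIN: in_txn=True, pending={}
Op 4: UPDATE a=27 (pending; pending now {a=27})
Op 5: ROLLBACK: discarded pending ['a']; in_txn=False
Op 6: UPDATE c=25 (auto-commit; committed c=25)
Op 7: BEGIN: in_txn=True, pending={}
Op 8: UPDATE a=19 (pending; pending now {a=19})
Op 9: UPDATE a=22 (pending; pending now {a=22})
Op 10: COMMIT: merged ['a'] into committed; committed now {a=22, c=25, d=7}
Op 11: BEGIN: in_txn=True, pending={}
Op 12: COMMIT: merged [] into committed; committed now {a=22, c=25, d=7}
ROLLBACK at op 5 discards: ['a']

Answer: a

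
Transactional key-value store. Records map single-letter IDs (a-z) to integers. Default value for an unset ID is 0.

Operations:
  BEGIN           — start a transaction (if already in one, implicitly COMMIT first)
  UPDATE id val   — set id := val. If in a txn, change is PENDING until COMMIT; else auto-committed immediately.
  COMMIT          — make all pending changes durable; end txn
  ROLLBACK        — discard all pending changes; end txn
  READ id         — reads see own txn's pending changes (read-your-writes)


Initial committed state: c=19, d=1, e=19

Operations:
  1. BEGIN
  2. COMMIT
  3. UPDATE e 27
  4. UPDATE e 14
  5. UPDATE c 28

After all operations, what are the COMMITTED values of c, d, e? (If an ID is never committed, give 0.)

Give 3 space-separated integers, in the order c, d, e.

Initial committed: {c=19, d=1, e=19}
Op 1: BEGIN: in_txn=True, pending={}
Op 2: COMMIT: merged [] into committed; committed now {c=19, d=1, e=19}
Op 3: UPDATE e=27 (auto-commit; committed e=27)
Op 4: UPDATE e=14 (auto-commit; committed e=14)
Op 5: UPDATE c=28 (auto-commit; committed c=28)
Final committed: {c=28, d=1, e=14}

Answer: 28 1 14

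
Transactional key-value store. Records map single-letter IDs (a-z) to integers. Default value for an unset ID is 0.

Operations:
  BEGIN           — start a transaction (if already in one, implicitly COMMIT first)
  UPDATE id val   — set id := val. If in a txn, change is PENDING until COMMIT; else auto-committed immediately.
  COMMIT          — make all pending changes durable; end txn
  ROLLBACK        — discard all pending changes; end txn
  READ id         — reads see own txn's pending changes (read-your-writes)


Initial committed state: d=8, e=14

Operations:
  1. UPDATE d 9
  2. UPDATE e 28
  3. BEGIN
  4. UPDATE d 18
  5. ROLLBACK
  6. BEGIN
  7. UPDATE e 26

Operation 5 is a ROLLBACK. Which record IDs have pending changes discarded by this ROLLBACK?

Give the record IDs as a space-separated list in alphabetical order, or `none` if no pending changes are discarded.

Initial committed: {d=8, e=14}
Op 1: UPDATE d=9 (auto-commit; committed d=9)
Op 2: UPDATE e=28 (auto-commit; committed e=28)
Op 3: BEGIN: in_txn=True, pending={}
Op 4: UPDATE d=18 (pending; pending now {d=18})
Op 5: ROLLBACK: discarded pending ['d']; in_txn=False
Op 6: BEGIN: in_txn=True, pending={}
Op 7: UPDATE e=26 (pending; pending now {e=26})
ROLLBACK at op 5 discards: ['d']

Answer: d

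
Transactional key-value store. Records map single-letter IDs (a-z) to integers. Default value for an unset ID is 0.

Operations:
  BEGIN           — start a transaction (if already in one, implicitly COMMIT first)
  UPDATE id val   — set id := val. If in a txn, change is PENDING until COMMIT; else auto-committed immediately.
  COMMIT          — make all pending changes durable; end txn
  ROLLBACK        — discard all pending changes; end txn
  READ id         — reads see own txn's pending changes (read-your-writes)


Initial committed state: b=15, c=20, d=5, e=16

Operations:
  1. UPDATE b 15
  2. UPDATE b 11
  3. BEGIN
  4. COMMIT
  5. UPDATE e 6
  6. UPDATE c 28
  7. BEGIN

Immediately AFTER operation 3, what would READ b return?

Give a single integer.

Initial committed: {b=15, c=20, d=5, e=16}
Op 1: UPDATE b=15 (auto-commit; committed b=15)
Op 2: UPDATE b=11 (auto-commit; committed b=11)
Op 3: BEGIN: in_txn=True, pending={}
After op 3: visible(b) = 11 (pending={}, committed={b=11, c=20, d=5, e=16})

Answer: 11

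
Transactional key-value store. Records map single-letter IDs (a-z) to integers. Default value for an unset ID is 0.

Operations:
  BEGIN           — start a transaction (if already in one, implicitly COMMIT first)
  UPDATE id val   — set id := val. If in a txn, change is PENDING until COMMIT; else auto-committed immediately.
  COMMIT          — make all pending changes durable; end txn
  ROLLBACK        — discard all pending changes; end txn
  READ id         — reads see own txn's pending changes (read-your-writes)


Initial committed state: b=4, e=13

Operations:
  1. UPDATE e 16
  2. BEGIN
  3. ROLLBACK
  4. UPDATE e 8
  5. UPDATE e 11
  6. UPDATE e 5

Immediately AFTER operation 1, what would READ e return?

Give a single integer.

Answer: 16

Derivation:
Initial committed: {b=4, e=13}
Op 1: UPDATE e=16 (auto-commit; committed e=16)
After op 1: visible(e) = 16 (pending={}, committed={b=4, e=16})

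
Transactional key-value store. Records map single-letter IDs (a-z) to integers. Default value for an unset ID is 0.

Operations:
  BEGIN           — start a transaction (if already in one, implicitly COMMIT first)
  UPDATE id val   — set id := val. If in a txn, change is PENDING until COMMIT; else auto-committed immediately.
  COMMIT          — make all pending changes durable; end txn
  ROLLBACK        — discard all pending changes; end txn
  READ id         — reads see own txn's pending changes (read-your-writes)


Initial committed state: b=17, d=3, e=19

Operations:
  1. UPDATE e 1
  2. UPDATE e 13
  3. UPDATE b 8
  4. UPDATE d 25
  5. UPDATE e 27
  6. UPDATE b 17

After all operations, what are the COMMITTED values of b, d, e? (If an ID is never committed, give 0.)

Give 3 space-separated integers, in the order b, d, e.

Answer: 17 25 27

Derivation:
Initial committed: {b=17, d=3, e=19}
Op 1: UPDATE e=1 (auto-commit; committed e=1)
Op 2: UPDATE e=13 (auto-commit; committed e=13)
Op 3: UPDATE b=8 (auto-commit; committed b=8)
Op 4: UPDATE d=25 (auto-commit; committed d=25)
Op 5: UPDATE e=27 (auto-commit; committed e=27)
Op 6: UPDATE b=17 (auto-commit; committed b=17)
Final committed: {b=17, d=25, e=27}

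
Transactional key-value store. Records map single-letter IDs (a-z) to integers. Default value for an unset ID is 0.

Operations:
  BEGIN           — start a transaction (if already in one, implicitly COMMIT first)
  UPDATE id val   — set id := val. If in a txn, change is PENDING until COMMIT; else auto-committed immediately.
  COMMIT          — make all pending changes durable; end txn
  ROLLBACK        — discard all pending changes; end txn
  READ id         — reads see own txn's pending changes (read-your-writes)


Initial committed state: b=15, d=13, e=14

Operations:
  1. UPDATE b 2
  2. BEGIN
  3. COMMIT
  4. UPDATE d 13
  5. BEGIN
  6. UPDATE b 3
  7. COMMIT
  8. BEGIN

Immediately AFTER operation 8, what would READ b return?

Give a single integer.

Initial committed: {b=15, d=13, e=14}
Op 1: UPDATE b=2 (auto-commit; committed b=2)
Op 2: BEGIN: in_txn=True, pending={}
Op 3: COMMIT: merged [] into committed; committed now {b=2, d=13, e=14}
Op 4: UPDATE d=13 (auto-commit; committed d=13)
Op 5: BEGIN: in_txn=True, pending={}
Op 6: UPDATE b=3 (pending; pending now {b=3})
Op 7: COMMIT: merged ['b'] into committed; committed now {b=3, d=13, e=14}
Op 8: BEGIN: in_txn=True, pending={}
After op 8: visible(b) = 3 (pending={}, committed={b=3, d=13, e=14})

Answer: 3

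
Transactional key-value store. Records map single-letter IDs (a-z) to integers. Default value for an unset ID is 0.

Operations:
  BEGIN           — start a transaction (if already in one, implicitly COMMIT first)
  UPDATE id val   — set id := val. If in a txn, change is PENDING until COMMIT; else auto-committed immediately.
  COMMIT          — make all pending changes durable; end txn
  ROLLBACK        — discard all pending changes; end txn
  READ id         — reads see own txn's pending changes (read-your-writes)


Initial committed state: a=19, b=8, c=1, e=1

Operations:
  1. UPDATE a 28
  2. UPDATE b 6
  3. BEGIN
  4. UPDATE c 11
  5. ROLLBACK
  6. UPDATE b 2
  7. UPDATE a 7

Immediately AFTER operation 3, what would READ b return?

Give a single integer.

Answer: 6

Derivation:
Initial committed: {a=19, b=8, c=1, e=1}
Op 1: UPDATE a=28 (auto-commit; committed a=28)
Op 2: UPDATE b=6 (auto-commit; committed b=6)
Op 3: BEGIN: in_txn=True, pending={}
After op 3: visible(b) = 6 (pending={}, committed={a=28, b=6, c=1, e=1})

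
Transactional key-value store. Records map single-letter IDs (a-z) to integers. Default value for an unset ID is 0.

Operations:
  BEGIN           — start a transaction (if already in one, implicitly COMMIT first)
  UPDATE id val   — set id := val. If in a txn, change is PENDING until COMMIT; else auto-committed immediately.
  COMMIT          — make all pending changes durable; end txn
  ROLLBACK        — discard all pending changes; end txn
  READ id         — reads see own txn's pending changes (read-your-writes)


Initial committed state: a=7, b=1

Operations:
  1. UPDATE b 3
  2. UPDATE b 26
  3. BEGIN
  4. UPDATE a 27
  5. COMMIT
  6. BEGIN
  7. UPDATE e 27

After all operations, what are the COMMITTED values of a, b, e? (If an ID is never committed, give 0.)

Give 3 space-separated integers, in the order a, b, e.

Answer: 27 26 0

Derivation:
Initial committed: {a=7, b=1}
Op 1: UPDATE b=3 (auto-commit; committed b=3)
Op 2: UPDATE b=26 (auto-commit; committed b=26)
Op 3: BEGIN: in_txn=True, pending={}
Op 4: UPDATE a=27 (pending; pending now {a=27})
Op 5: COMMIT: merged ['a'] into committed; committed now {a=27, b=26}
Op 6: BEGIN: in_txn=True, pending={}
Op 7: UPDATE e=27 (pending; pending now {e=27})
Final committed: {a=27, b=26}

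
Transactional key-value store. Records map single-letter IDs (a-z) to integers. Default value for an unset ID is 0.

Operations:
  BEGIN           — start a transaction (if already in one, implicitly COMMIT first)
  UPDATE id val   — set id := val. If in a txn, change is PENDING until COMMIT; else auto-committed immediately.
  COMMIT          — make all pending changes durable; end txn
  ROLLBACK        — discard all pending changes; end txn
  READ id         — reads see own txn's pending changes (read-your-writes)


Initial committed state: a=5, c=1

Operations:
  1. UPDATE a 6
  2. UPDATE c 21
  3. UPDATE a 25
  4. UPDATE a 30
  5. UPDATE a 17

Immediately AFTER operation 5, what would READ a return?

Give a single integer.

Answer: 17

Derivation:
Initial committed: {a=5, c=1}
Op 1: UPDATE a=6 (auto-commit; committed a=6)
Op 2: UPDATE c=21 (auto-commit; committed c=21)
Op 3: UPDATE a=25 (auto-commit; committed a=25)
Op 4: UPDATE a=30 (auto-commit; committed a=30)
Op 5: UPDATE a=17 (auto-commit; committed a=17)
After op 5: visible(a) = 17 (pending={}, committed={a=17, c=21})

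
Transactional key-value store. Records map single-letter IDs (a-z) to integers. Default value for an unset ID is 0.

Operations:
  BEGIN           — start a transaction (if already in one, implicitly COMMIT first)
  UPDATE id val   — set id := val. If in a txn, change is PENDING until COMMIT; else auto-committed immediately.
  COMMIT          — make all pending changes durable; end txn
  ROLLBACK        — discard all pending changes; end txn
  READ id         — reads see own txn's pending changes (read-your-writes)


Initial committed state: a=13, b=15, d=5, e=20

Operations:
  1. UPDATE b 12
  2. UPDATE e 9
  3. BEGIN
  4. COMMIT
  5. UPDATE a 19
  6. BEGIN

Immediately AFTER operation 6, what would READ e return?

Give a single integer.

Answer: 9

Derivation:
Initial committed: {a=13, b=15, d=5, e=20}
Op 1: UPDATE b=12 (auto-commit; committed b=12)
Op 2: UPDATE e=9 (auto-commit; committed e=9)
Op 3: BEGIN: in_txn=True, pending={}
Op 4: COMMIT: merged [] into committed; committed now {a=13, b=12, d=5, e=9}
Op 5: UPDATE a=19 (auto-commit; committed a=19)
Op 6: BEGIN: in_txn=True, pending={}
After op 6: visible(e) = 9 (pending={}, committed={a=19, b=12, d=5, e=9})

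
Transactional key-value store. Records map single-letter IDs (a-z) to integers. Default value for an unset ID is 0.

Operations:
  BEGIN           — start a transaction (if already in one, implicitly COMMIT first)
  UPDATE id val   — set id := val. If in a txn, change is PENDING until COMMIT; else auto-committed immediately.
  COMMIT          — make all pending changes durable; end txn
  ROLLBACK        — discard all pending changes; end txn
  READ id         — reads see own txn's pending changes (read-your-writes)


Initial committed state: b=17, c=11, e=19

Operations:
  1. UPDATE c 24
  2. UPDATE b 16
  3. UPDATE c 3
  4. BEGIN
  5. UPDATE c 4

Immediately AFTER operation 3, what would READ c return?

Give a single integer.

Answer: 3

Derivation:
Initial committed: {b=17, c=11, e=19}
Op 1: UPDATE c=24 (auto-commit; committed c=24)
Op 2: UPDATE b=16 (auto-commit; committed b=16)
Op 3: UPDATE c=3 (auto-commit; committed c=3)
After op 3: visible(c) = 3 (pending={}, committed={b=16, c=3, e=19})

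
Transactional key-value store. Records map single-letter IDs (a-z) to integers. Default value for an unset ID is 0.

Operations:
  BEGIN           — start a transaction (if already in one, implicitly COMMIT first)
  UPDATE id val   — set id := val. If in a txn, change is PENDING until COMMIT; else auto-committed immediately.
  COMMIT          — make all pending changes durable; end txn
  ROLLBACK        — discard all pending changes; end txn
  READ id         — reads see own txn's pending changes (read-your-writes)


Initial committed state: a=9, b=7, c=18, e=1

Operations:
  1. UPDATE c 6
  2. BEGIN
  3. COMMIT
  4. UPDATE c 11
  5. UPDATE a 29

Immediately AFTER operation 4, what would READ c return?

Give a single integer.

Answer: 11

Derivation:
Initial committed: {a=9, b=7, c=18, e=1}
Op 1: UPDATE c=6 (auto-commit; committed c=6)
Op 2: BEGIN: in_txn=True, pending={}
Op 3: COMMIT: merged [] into committed; committed now {a=9, b=7, c=6, e=1}
Op 4: UPDATE c=11 (auto-commit; committed c=11)
After op 4: visible(c) = 11 (pending={}, committed={a=9, b=7, c=11, e=1})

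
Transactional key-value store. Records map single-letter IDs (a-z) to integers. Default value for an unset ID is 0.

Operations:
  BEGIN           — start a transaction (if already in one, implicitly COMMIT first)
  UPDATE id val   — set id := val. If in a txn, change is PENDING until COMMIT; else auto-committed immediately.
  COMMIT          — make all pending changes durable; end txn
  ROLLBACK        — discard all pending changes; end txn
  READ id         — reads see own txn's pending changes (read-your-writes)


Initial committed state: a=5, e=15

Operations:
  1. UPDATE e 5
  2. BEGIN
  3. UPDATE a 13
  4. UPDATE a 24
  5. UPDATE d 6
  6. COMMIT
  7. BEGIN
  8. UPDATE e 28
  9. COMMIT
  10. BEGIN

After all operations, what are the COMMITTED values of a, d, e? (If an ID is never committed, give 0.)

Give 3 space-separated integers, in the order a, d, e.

Initial committed: {a=5, e=15}
Op 1: UPDATE e=5 (auto-commit; committed e=5)
Op 2: BEGIN: in_txn=True, pending={}
Op 3: UPDATE a=13 (pending; pending now {a=13})
Op 4: UPDATE a=24 (pending; pending now {a=24})
Op 5: UPDATE d=6 (pending; pending now {a=24, d=6})
Op 6: COMMIT: merged ['a', 'd'] into committed; committed now {a=24, d=6, e=5}
Op 7: BEGIN: in_txn=True, pending={}
Op 8: UPDATE e=28 (pending; pending now {e=28})
Op 9: COMMIT: merged ['e'] into committed; committed now {a=24, d=6, e=28}
Op 10: BEGIN: in_txn=True, pending={}
Final committed: {a=24, d=6, e=28}

Answer: 24 6 28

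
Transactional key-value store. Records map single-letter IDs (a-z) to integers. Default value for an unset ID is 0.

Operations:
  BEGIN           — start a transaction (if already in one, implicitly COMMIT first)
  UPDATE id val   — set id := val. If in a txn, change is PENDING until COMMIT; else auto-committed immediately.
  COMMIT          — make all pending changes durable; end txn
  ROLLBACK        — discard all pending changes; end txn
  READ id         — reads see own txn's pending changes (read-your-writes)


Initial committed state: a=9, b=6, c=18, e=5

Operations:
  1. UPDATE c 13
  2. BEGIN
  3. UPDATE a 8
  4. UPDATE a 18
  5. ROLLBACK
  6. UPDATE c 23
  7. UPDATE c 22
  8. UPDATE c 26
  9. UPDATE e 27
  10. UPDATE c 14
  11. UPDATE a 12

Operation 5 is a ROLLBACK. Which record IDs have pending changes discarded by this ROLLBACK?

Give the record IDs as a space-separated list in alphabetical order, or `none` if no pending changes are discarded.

Answer: a

Derivation:
Initial committed: {a=9, b=6, c=18, e=5}
Op 1: UPDATE c=13 (auto-commit; committed c=13)
Op 2: BEGIN: in_txn=True, pending={}
Op 3: UPDATE a=8 (pending; pending now {a=8})
Op 4: UPDATE a=18 (pending; pending now {a=18})
Op 5: ROLLBACK: discarded pending ['a']; in_txn=False
Op 6: UPDATE c=23 (auto-commit; committed c=23)
Op 7: UPDATE c=22 (auto-commit; committed c=22)
Op 8: UPDATE c=26 (auto-commit; committed c=26)
Op 9: UPDATE e=27 (auto-commit; committed e=27)
Op 10: UPDATE c=14 (auto-commit; committed c=14)
Op 11: UPDATE a=12 (auto-commit; committed a=12)
ROLLBACK at op 5 discards: ['a']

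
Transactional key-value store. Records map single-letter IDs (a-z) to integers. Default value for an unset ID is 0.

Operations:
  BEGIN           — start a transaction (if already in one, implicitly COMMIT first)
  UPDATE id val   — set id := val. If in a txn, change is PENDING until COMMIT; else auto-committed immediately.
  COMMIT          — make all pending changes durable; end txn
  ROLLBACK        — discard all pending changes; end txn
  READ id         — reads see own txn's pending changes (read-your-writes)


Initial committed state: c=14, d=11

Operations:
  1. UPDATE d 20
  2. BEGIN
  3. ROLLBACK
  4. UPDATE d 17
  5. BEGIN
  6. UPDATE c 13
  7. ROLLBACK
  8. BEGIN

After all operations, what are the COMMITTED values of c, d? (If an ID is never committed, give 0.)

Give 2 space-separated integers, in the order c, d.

Answer: 14 17

Derivation:
Initial committed: {c=14, d=11}
Op 1: UPDATE d=20 (auto-commit; committed d=20)
Op 2: BEGIN: in_txn=True, pending={}
Op 3: ROLLBACK: discarded pending []; in_txn=False
Op 4: UPDATE d=17 (auto-commit; committed d=17)
Op 5: BEGIN: in_txn=True, pending={}
Op 6: UPDATE c=13 (pending; pending now {c=13})
Op 7: ROLLBACK: discarded pending ['c']; in_txn=False
Op 8: BEGIN: in_txn=True, pending={}
Final committed: {c=14, d=17}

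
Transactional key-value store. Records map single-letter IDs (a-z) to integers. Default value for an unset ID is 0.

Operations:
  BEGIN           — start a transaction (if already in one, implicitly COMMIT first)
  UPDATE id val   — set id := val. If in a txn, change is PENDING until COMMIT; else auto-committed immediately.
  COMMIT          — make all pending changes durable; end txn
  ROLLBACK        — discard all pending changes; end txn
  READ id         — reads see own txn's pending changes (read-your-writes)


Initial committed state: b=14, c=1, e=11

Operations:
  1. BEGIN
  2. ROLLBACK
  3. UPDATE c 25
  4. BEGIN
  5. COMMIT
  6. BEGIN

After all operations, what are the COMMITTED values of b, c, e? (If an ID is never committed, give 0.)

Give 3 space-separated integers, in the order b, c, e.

Answer: 14 25 11

Derivation:
Initial committed: {b=14, c=1, e=11}
Op 1: BEGIN: in_txn=True, pending={}
Op 2: ROLLBACK: discarded pending []; in_txn=False
Op 3: UPDATE c=25 (auto-commit; committed c=25)
Op 4: BEGIN: in_txn=True, pending={}
Op 5: COMMIT: merged [] into committed; committed now {b=14, c=25, e=11}
Op 6: BEGIN: in_txn=True, pending={}
Final committed: {b=14, c=25, e=11}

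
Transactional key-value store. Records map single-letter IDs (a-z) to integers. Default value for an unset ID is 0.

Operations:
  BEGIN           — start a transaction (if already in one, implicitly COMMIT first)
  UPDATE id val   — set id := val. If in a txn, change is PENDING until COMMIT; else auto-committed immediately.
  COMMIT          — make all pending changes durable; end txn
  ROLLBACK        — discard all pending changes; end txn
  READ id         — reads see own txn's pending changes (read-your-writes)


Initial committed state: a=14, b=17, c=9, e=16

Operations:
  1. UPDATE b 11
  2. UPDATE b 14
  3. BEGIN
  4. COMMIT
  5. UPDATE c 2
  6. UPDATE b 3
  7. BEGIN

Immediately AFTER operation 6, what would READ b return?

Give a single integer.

Initial committed: {a=14, b=17, c=9, e=16}
Op 1: UPDATE b=11 (auto-commit; committed b=11)
Op 2: UPDATE b=14 (auto-commit; committed b=14)
Op 3: BEGIN: in_txn=True, pending={}
Op 4: COMMIT: merged [] into committed; committed now {a=14, b=14, c=9, e=16}
Op 5: UPDATE c=2 (auto-commit; committed c=2)
Op 6: UPDATE b=3 (auto-commit; committed b=3)
After op 6: visible(b) = 3 (pending={}, committed={a=14, b=3, c=2, e=16})

Answer: 3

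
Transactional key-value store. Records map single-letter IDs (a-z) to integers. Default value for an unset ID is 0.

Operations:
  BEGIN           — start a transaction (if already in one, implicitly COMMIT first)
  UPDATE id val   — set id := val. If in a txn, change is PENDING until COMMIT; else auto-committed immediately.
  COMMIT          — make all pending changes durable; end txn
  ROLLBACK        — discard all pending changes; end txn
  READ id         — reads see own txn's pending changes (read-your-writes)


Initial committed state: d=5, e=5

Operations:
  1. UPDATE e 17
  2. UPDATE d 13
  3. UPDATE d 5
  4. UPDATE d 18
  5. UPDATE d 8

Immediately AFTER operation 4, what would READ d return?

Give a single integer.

Answer: 18

Derivation:
Initial committed: {d=5, e=5}
Op 1: UPDATE e=17 (auto-commit; committed e=17)
Op 2: UPDATE d=13 (auto-commit; committed d=13)
Op 3: UPDATE d=5 (auto-commit; committed d=5)
Op 4: UPDATE d=18 (auto-commit; committed d=18)
After op 4: visible(d) = 18 (pending={}, committed={d=18, e=17})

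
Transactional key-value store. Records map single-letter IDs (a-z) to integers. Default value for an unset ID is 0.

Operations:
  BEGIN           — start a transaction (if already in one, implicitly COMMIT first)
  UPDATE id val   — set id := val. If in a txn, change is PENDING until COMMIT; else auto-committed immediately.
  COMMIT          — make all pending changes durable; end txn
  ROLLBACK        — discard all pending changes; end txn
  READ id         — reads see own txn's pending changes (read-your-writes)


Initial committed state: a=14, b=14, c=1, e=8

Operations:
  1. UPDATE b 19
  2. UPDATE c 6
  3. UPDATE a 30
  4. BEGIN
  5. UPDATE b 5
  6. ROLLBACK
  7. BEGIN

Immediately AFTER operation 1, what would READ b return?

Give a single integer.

Answer: 19

Derivation:
Initial committed: {a=14, b=14, c=1, e=8}
Op 1: UPDATE b=19 (auto-commit; committed b=19)
After op 1: visible(b) = 19 (pending={}, committed={a=14, b=19, c=1, e=8})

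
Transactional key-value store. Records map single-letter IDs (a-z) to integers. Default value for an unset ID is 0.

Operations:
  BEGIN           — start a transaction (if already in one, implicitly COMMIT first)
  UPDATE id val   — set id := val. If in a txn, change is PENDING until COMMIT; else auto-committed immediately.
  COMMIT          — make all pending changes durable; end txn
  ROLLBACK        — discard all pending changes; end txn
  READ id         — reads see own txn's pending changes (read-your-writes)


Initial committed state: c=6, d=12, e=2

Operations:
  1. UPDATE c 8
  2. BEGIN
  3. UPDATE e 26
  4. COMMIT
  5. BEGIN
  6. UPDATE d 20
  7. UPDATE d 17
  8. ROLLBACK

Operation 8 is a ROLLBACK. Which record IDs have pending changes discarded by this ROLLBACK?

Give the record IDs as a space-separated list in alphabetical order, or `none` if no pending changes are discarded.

Initial committed: {c=6, d=12, e=2}
Op 1: UPDATE c=8 (auto-commit; committed c=8)
Op 2: BEGIN: in_txn=True, pending={}
Op 3: UPDATE e=26 (pending; pending now {e=26})
Op 4: COMMIT: merged ['e'] into committed; committed now {c=8, d=12, e=26}
Op 5: BEGIN: in_txn=True, pending={}
Op 6: UPDATE d=20 (pending; pending now {d=20})
Op 7: UPDATE d=17 (pending; pending now {d=17})
Op 8: ROLLBACK: discarded pending ['d']; in_txn=False
ROLLBACK at op 8 discards: ['d']

Answer: d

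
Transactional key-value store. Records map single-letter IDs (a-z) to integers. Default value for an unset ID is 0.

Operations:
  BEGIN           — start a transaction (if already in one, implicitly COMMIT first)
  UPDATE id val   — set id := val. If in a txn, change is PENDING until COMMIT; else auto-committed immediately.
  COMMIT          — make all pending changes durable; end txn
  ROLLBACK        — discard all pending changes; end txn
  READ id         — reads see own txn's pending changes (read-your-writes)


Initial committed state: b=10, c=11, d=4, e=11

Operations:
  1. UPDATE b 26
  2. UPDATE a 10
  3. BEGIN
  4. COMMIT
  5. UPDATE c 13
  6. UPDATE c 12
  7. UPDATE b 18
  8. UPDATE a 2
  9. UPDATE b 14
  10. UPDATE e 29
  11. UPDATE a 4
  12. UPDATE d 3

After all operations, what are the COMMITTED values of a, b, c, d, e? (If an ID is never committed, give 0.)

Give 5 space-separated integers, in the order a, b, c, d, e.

Initial committed: {b=10, c=11, d=4, e=11}
Op 1: UPDATE b=26 (auto-commit; committed b=26)
Op 2: UPDATE a=10 (auto-commit; committed a=10)
Op 3: BEGIN: in_txn=True, pending={}
Op 4: COMMIT: merged [] into committed; committed now {a=10, b=26, c=11, d=4, e=11}
Op 5: UPDATE c=13 (auto-commit; committed c=13)
Op 6: UPDATE c=12 (auto-commit; committed c=12)
Op 7: UPDATE b=18 (auto-commit; committed b=18)
Op 8: UPDATE a=2 (auto-commit; committed a=2)
Op 9: UPDATE b=14 (auto-commit; committed b=14)
Op 10: UPDATE e=29 (auto-commit; committed e=29)
Op 11: UPDATE a=4 (auto-commit; committed a=4)
Op 12: UPDATE d=3 (auto-commit; committed d=3)
Final committed: {a=4, b=14, c=12, d=3, e=29}

Answer: 4 14 12 3 29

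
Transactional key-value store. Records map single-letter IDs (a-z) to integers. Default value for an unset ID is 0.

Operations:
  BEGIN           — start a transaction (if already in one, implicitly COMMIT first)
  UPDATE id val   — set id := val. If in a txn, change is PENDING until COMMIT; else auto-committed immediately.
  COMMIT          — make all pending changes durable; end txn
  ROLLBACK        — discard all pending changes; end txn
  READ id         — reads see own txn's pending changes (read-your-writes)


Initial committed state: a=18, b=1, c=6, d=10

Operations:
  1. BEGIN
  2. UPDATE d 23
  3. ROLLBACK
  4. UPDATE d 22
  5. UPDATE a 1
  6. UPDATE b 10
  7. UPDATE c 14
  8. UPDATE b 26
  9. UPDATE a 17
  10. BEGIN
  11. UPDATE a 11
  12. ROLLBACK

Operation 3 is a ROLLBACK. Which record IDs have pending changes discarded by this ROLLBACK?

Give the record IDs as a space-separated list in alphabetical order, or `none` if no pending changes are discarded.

Initial committed: {a=18, b=1, c=6, d=10}
Op 1: BEGIN: in_txn=True, pending={}
Op 2: UPDATE d=23 (pending; pending now {d=23})
Op 3: ROLLBACK: discarded pending ['d']; in_txn=False
Op 4: UPDATE d=22 (auto-commit; committed d=22)
Op 5: UPDATE a=1 (auto-commit; committed a=1)
Op 6: UPDATE b=10 (auto-commit; committed b=10)
Op 7: UPDATE c=14 (auto-commit; committed c=14)
Op 8: UPDATE b=26 (auto-commit; committed b=26)
Op 9: UPDATE a=17 (auto-commit; committed a=17)
Op 10: BEGIN: in_txn=True, pending={}
Op 11: UPDATE a=11 (pending; pending now {a=11})
Op 12: ROLLBACK: discarded pending ['a']; in_txn=False
ROLLBACK at op 3 discards: ['d']

Answer: d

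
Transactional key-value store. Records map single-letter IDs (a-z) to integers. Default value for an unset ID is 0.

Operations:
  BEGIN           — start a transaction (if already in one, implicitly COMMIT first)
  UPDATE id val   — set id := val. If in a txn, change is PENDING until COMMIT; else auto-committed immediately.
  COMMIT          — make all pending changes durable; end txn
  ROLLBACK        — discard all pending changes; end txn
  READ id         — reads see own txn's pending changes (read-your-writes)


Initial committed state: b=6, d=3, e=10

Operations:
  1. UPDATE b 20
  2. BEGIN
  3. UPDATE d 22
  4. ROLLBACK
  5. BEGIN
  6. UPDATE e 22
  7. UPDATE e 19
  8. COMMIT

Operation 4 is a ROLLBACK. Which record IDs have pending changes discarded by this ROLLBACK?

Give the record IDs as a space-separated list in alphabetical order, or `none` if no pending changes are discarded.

Answer: d

Derivation:
Initial committed: {b=6, d=3, e=10}
Op 1: UPDATE b=20 (auto-commit; committed b=20)
Op 2: BEGIN: in_txn=True, pending={}
Op 3: UPDATE d=22 (pending; pending now {d=22})
Op 4: ROLLBACK: discarded pending ['d']; in_txn=False
Op 5: BEGIN: in_txn=True, pending={}
Op 6: UPDATE e=22 (pending; pending now {e=22})
Op 7: UPDATE e=19 (pending; pending now {e=19})
Op 8: COMMIT: merged ['e'] into committed; committed now {b=20, d=3, e=19}
ROLLBACK at op 4 discards: ['d']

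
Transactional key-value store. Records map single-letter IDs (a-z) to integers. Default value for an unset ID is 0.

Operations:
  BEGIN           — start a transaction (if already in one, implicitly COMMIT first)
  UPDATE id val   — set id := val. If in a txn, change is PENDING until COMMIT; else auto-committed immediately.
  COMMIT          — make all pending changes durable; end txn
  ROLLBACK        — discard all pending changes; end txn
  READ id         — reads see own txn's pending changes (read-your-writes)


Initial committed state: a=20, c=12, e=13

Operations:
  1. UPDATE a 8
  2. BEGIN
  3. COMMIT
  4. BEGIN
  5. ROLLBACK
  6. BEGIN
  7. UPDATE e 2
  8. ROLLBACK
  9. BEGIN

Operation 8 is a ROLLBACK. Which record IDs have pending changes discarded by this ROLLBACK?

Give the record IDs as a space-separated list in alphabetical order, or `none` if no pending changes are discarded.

Initial committed: {a=20, c=12, e=13}
Op 1: UPDATE a=8 (auto-commit; committed a=8)
Op 2: BEGIN: in_txn=True, pending={}
Op 3: COMMIT: merged [] into committed; committed now {a=8, c=12, e=13}
Op 4: BEGIN: in_txn=True, pending={}
Op 5: ROLLBACK: discarded pending []; in_txn=False
Op 6: BEGIN: in_txn=True, pending={}
Op 7: UPDATE e=2 (pending; pending now {e=2})
Op 8: ROLLBACK: discarded pending ['e']; in_txn=False
Op 9: BEGIN: in_txn=True, pending={}
ROLLBACK at op 8 discards: ['e']

Answer: e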